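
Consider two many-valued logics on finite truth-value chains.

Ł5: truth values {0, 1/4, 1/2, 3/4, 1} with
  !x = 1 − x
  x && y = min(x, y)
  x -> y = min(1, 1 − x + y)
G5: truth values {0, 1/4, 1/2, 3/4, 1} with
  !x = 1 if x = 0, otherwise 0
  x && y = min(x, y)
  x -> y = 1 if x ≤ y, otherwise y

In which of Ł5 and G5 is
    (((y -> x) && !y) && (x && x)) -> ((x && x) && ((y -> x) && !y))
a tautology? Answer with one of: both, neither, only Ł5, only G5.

both

In Ł5: every assignment gives 1 — tautology.
In G5: every assignment gives 1 — tautology.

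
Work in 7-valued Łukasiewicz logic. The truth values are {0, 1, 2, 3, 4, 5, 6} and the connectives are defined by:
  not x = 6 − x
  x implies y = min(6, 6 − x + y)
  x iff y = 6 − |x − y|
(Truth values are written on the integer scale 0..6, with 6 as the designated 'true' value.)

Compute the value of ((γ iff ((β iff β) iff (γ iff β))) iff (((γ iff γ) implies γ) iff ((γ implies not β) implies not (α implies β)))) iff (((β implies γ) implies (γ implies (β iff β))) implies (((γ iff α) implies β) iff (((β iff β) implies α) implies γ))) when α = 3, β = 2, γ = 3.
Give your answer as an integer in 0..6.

2

β iff β = 2 iff 2 = 6
γ iff β = 3 iff 2 = 5
(β iff β) iff (γ iff β) = 6 iff 5 = 5
γ iff ((β iff β) iff (γ iff β)) = 3 iff 5 = 4
γ iff γ = 3 iff 3 = 6
(γ iff γ) implies γ = 6 implies 3 = 3
not β = not 2 = 4
γ implies not β = 3 implies 4 = 6
α implies β = 3 implies 2 = 5
not (α implies β) = not 5 = 1
(γ implies not β) implies not (α implies β) = 6 implies 1 = 1
((γ iff γ) implies γ) iff ((γ implies not β) implies not (α implies β)) = 3 iff 1 = 4
(γ iff ((β iff β) iff (γ iff β))) iff (((γ iff γ) implies γ) iff ((γ implies not β) implies not (α implies β))) = 4 iff 4 = 6
β implies γ = 2 implies 3 = 6
β iff β = 2 iff 2 = 6
γ implies (β iff β) = 3 implies 6 = 6
(β implies γ) implies (γ implies (β iff β)) = 6 implies 6 = 6
γ iff α = 3 iff 3 = 6
(γ iff α) implies β = 6 implies 2 = 2
β iff β = 2 iff 2 = 6
(β iff β) implies α = 6 implies 3 = 3
((β iff β) implies α) implies γ = 3 implies 3 = 6
((γ iff α) implies β) iff (((β iff β) implies α) implies γ) = 2 iff 6 = 2
((β implies γ) implies (γ implies (β iff β))) implies (((γ iff α) implies β) iff (((β iff β) implies α) implies γ)) = 6 implies 2 = 2
((γ iff ((β iff β) iff (γ iff β))) iff (((γ iff γ) implies γ) iff ((γ implies not β) implies not (α implies β)))) iff (((β implies γ) implies (γ implies (β iff β))) implies (((γ iff α) implies β) iff (((β iff β) implies α) implies γ))) = 6 iff 2 = 2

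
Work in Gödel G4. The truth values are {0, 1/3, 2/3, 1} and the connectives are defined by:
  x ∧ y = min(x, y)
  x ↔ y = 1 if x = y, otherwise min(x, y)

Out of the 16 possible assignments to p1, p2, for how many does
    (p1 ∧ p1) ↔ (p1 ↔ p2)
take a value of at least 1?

p1 = 0, p2 = 0 ↦ 0  <
p1 = 0, p2 = 1/3 ↦ 1  ≥
p1 = 0, p2 = 2/3 ↦ 1  ≥
p1 = 0, p2 = 1 ↦ 1  ≥
p1 = 1/3, p2 = 0 ↦ 0  <
p1 = 1/3, p2 = 1/3 ↦ 1/3  <
p1 = 1/3, p2 = 2/3 ↦ 1  ≥
p1 = 1/3, p2 = 1 ↦ 1  ≥
p1 = 2/3, p2 = 0 ↦ 0  <
p1 = 2/3, p2 = 1/3 ↦ 1/3  <
p1 = 2/3, p2 = 2/3 ↦ 2/3  <
p1 = 2/3, p2 = 1 ↦ 1  ≥
p1 = 1, p2 = 0 ↦ 0  <
p1 = 1, p2 = 1/3 ↦ 1/3  <
p1 = 1, p2 = 2/3 ↦ 2/3  <
p1 = 1, p2 = 1 ↦ 1  ≥
So 7 of the 16 assignments meet the threshold.

7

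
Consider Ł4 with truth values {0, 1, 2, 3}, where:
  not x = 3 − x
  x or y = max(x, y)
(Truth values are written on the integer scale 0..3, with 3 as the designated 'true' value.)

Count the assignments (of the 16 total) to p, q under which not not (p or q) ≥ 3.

p = 0, q = 0 ↦ 0  <
p = 0, q = 1 ↦ 1  <
p = 0, q = 2 ↦ 2  <
p = 0, q = 3 ↦ 3  ≥
p = 1, q = 0 ↦ 1  <
p = 1, q = 1 ↦ 1  <
p = 1, q = 2 ↦ 2  <
p = 1, q = 3 ↦ 3  ≥
p = 2, q = 0 ↦ 2  <
p = 2, q = 1 ↦ 2  <
p = 2, q = 2 ↦ 2  <
p = 2, q = 3 ↦ 3  ≥
p = 3, q = 0 ↦ 3  ≥
p = 3, q = 1 ↦ 3  ≥
p = 3, q = 2 ↦ 3  ≥
p = 3, q = 3 ↦ 3  ≥
So 7 of the 16 assignments meet the threshold.

7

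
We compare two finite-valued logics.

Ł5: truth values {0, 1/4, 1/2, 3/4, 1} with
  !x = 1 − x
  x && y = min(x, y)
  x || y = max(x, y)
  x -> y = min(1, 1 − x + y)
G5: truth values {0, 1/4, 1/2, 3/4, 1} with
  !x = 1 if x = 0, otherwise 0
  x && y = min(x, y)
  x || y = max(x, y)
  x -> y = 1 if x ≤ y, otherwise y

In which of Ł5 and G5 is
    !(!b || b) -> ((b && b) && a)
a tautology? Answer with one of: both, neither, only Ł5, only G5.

only G5

In Ł5: at a = 0, b = 1/4 the value is 3/4 — not a tautology.
In G5: every assignment gives 1 — tautology.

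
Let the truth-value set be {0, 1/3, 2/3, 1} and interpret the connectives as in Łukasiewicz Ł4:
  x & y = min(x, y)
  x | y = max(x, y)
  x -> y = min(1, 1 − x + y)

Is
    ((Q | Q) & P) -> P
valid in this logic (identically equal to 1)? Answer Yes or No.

Yes

P = 0, Q = 0 ↦ 1
P = 0, Q = 1/3 ↦ 1
P = 0, Q = 2/3 ↦ 1
P = 0, Q = 1 ↦ 1
P = 1/3, Q = 0 ↦ 1
P = 1/3, Q = 1/3 ↦ 1
P = 1/3, Q = 2/3 ↦ 1
P = 1/3, Q = 1 ↦ 1
P = 2/3, Q = 0 ↦ 1
P = 2/3, Q = 1/3 ↦ 1
P = 2/3, Q = 2/3 ↦ 1
P = 2/3, Q = 1 ↦ 1
P = 1, Q = 0 ↦ 1
P = 1, Q = 1/3 ↦ 1
P = 1, Q = 2/3 ↦ 1
P = 1, Q = 1 ↦ 1
Every assignment gives a value ≥ 1.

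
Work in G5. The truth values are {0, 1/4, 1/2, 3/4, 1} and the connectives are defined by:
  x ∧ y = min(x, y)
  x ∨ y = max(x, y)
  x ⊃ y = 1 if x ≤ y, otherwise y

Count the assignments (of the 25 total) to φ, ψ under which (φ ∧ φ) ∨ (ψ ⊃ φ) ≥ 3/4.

16

value 1: 15 assignments (counts)
value 3/4: 1 assignment (counts)
value 1/2: 2 assignments
value 1/4: 3 assignments
value 0: 4 assignments
So 16 of the 25 assignments meet the threshold.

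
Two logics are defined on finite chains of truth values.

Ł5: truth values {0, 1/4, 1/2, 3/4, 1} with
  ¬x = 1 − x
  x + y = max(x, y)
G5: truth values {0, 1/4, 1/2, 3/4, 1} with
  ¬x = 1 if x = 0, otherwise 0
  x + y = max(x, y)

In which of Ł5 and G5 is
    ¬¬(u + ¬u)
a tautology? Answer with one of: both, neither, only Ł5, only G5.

In Ł5: at u = 1/4 the value is 3/4 — not a tautology.
In G5: every assignment gives 1 — tautology.

only G5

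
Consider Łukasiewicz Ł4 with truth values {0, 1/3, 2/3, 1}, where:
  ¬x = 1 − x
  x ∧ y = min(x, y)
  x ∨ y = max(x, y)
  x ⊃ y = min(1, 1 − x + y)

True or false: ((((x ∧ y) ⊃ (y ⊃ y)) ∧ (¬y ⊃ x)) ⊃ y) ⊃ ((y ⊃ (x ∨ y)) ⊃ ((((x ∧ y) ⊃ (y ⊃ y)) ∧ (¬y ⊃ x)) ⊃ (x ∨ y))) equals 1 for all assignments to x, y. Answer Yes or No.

Yes

x = 0, y = 0 ↦ 1
x = 0, y = 1/3 ↦ 1
x = 0, y = 2/3 ↦ 1
x = 0, y = 1 ↦ 1
x = 1/3, y = 0 ↦ 1
x = 1/3, y = 1/3 ↦ 1
x = 1/3, y = 2/3 ↦ 1
x = 1/3, y = 1 ↦ 1
x = 2/3, y = 0 ↦ 1
x = 2/3, y = 1/3 ↦ 1
x = 2/3, y = 2/3 ↦ 1
x = 2/3, y = 1 ↦ 1
x = 1, y = 0 ↦ 1
x = 1, y = 1/3 ↦ 1
x = 1, y = 2/3 ↦ 1
x = 1, y = 1 ↦ 1
Every assignment gives a value ≥ 1.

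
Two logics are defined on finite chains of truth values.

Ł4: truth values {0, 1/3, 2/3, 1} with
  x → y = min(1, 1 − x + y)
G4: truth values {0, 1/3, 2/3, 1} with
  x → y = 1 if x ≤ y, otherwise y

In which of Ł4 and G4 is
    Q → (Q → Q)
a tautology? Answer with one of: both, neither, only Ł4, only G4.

both

In Ł4: every assignment gives 1 — tautology.
In G4: every assignment gives 1 — tautology.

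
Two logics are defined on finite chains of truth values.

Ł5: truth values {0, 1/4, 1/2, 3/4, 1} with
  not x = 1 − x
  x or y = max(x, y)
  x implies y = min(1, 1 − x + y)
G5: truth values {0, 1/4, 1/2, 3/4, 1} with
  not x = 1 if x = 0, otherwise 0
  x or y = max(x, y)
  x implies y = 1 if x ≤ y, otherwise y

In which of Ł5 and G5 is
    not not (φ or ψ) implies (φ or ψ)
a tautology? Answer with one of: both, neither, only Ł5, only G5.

only Ł5

In Ł5: every assignment gives 1 — tautology.
In G5: at φ = 0, ψ = 1/4 the value is 1/4 — not a tautology.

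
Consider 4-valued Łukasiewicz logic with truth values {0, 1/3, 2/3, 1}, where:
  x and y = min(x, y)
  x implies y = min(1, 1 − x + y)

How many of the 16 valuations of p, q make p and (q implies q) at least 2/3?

8

p = 0, q = 0 ↦ 0  <
p = 0, q = 1/3 ↦ 0  <
p = 0, q = 2/3 ↦ 0  <
p = 0, q = 1 ↦ 0  <
p = 1/3, q = 0 ↦ 1/3  <
p = 1/3, q = 1/3 ↦ 1/3  <
p = 1/3, q = 2/3 ↦ 1/3  <
p = 1/3, q = 1 ↦ 1/3  <
p = 2/3, q = 0 ↦ 2/3  ≥
p = 2/3, q = 1/3 ↦ 2/3  ≥
p = 2/3, q = 2/3 ↦ 2/3  ≥
p = 2/3, q = 1 ↦ 2/3  ≥
p = 1, q = 0 ↦ 1  ≥
p = 1, q = 1/3 ↦ 1  ≥
p = 1, q = 2/3 ↦ 1  ≥
p = 1, q = 1 ↦ 1  ≥
So 8 of the 16 assignments meet the threshold.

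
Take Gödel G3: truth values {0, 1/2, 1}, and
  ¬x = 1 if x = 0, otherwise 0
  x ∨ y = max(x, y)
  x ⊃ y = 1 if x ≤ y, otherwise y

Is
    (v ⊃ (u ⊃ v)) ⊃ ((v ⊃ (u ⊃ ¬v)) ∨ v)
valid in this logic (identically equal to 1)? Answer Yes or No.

No

Counterexample: take u = 1/2, v = 1/2.
u ⊃ v = 1/2 ⊃ 1/2 = 1
v ⊃ (u ⊃ v) = 1/2 ⊃ 1 = 1
¬v = ¬1/2 = 0
u ⊃ ¬v = 1/2 ⊃ 0 = 0
v ⊃ (u ⊃ ¬v) = 1/2 ⊃ 0 = 0
(v ⊃ (u ⊃ ¬v)) ∨ v = 0 ∨ 1/2 = 1/2
(v ⊃ (u ⊃ v)) ⊃ ((v ⊃ (u ⊃ ¬v)) ∨ v) = 1 ⊃ 1/2 = 1/2
This gives 1/2 ≠ 1.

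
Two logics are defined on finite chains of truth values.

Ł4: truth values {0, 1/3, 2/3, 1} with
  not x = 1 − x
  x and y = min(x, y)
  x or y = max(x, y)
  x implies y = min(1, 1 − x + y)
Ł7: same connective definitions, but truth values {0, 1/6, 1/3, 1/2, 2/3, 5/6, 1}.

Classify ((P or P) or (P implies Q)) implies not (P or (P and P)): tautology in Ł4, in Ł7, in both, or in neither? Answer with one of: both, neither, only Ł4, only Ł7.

In Ł4: at P = 1/3, Q = 1/3 the value is 2/3 — not a tautology.
In Ł7: at P = 1/6, Q = 1/6 the value is 5/6 — not a tautology.

neither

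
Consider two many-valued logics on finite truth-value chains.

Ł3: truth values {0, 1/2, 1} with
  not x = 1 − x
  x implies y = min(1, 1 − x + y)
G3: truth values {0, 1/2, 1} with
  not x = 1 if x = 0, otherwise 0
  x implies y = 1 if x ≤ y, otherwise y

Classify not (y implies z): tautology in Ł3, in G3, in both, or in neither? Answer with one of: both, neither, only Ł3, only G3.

neither

In Ł3: at y = 0, z = 0 the value is 0 — not a tautology.
In G3: at y = 0, z = 0 the value is 0 — not a tautology.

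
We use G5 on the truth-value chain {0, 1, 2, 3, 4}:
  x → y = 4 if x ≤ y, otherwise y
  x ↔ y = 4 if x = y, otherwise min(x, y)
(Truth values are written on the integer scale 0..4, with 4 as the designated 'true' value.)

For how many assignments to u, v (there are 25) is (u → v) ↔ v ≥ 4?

15

value 4: 15 assignments (counts)
value 3: 4 assignments
value 2: 3 assignments
value 1: 2 assignments
value 0: 1 assignment
So 15 of the 25 assignments meet the threshold.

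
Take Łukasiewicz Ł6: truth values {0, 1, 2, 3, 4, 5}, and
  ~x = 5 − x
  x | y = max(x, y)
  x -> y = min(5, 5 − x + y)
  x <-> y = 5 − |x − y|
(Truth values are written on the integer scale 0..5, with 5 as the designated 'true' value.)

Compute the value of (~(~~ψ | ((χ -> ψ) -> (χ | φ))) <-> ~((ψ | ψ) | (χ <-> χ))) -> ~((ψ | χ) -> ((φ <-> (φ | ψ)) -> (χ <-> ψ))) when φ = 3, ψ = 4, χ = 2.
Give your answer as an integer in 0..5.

1

~ψ = ~4 = 1
~~ψ = ~1 = 4
χ -> ψ = 2 -> 4 = 5
χ | φ = 2 | 3 = 3
(χ -> ψ) -> (χ | φ) = 5 -> 3 = 3
~~ψ | ((χ -> ψ) -> (χ | φ)) = 4 | 3 = 4
~(~~ψ | ((χ -> ψ) -> (χ | φ))) = ~4 = 1
ψ | ψ = 4 | 4 = 4
χ <-> χ = 2 <-> 2 = 5
(ψ | ψ) | (χ <-> χ) = 4 | 5 = 5
~((ψ | ψ) | (χ <-> χ)) = ~5 = 0
~(~~ψ | ((χ -> ψ) -> (χ | φ))) <-> ~((ψ | ψ) | (χ <-> χ)) = 1 <-> 0 = 4
ψ | χ = 4 | 2 = 4
φ | ψ = 3 | 4 = 4
φ <-> (φ | ψ) = 3 <-> 4 = 4
χ <-> ψ = 2 <-> 4 = 3
(φ <-> (φ | ψ)) -> (χ <-> ψ) = 4 -> 3 = 4
(ψ | χ) -> ((φ <-> (φ | ψ)) -> (χ <-> ψ)) = 4 -> 4 = 5
~((ψ | χ) -> ((φ <-> (φ | ψ)) -> (χ <-> ψ))) = ~5 = 0
(~(~~ψ | ((χ -> ψ) -> (χ | φ))) <-> ~((ψ | ψ) | (χ <-> χ))) -> ~((ψ | χ) -> ((φ <-> (φ | ψ)) -> (χ <-> ψ))) = 4 -> 0 = 1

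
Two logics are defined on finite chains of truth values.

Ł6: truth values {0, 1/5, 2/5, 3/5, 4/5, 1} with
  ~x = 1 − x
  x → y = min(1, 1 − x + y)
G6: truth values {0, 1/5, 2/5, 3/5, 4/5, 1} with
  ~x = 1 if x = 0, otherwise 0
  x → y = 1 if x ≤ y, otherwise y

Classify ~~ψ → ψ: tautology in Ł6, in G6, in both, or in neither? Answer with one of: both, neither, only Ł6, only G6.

In Ł6: every assignment gives 1 — tautology.
In G6: at ψ = 1/5 the value is 1/5 — not a tautology.

only Ł6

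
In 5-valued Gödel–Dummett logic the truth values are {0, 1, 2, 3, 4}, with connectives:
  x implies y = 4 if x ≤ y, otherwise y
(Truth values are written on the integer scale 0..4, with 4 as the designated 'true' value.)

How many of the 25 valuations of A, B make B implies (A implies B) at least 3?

25

value 4: 25 assignments (counts)
So 25 of the 25 assignments meet the threshold.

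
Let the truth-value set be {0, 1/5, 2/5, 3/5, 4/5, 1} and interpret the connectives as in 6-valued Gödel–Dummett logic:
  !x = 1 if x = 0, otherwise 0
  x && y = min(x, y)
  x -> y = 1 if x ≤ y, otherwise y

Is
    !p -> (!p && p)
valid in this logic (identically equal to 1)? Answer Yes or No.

Counterexample: take p = 0.
!p = !0 = 1
!p = !0 = 1
!p && p = 1 && 0 = 0
!p -> (!p && p) = 1 -> 0 = 0
This gives 0 ≠ 1.

No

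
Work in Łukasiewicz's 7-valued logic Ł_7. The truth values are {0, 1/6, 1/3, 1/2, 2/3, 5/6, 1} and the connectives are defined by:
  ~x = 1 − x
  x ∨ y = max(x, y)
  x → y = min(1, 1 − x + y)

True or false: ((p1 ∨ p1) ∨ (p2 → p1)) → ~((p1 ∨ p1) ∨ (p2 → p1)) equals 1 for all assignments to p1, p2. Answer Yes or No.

No

Counterexample: take p1 = 0, p2 = 0.
p1 ∨ p1 = 0 ∨ 0 = 0
p2 → p1 = 0 → 0 = 1
(p1 ∨ p1) ∨ (p2 → p1) = 0 ∨ 1 = 1
p1 ∨ p1 = 0 ∨ 0 = 0
p2 → p1 = 0 → 0 = 1
(p1 ∨ p1) ∨ (p2 → p1) = 0 ∨ 1 = 1
~((p1 ∨ p1) ∨ (p2 → p1)) = ~1 = 0
((p1 ∨ p1) ∨ (p2 → p1)) → ~((p1 ∨ p1) ∨ (p2 → p1)) = 1 → 0 = 0
This gives 0 ≠ 1.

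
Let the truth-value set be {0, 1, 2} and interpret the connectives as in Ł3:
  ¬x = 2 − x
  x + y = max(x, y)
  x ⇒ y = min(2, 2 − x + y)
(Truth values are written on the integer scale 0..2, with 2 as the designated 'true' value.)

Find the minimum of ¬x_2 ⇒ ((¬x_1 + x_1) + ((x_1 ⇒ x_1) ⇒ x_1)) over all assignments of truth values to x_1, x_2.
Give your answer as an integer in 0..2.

1

Take x_1 = 1, x_2 = 0:
¬x_2 = ¬0 = 2
¬x_1 = ¬1 = 1
¬x_1 + x_1 = 1 + 1 = 1
x_1 ⇒ x_1 = 1 ⇒ 1 = 2
(x_1 ⇒ x_1) ⇒ x_1 = 2 ⇒ 1 = 1
(¬x_1 + x_1) + ((x_1 ⇒ x_1) ⇒ x_1) = 1 + 1 = 1
¬x_2 ⇒ ((¬x_1 + x_1) + ((x_1 ⇒ x_1) ⇒ x_1)) = 2 ⇒ 1 = 1
No assignment yields a value below 1, so this is the minimum.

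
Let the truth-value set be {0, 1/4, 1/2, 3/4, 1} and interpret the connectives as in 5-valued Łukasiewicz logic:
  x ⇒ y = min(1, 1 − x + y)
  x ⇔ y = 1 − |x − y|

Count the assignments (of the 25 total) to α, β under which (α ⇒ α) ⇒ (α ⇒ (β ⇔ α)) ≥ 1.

value 1: 19 assignments (counts)
value 3/4: 2 assignments
value 1/2: 2 assignments
value 1/4: 1 assignment
value 0: 1 assignment
So 19 of the 25 assignments meet the threshold.

19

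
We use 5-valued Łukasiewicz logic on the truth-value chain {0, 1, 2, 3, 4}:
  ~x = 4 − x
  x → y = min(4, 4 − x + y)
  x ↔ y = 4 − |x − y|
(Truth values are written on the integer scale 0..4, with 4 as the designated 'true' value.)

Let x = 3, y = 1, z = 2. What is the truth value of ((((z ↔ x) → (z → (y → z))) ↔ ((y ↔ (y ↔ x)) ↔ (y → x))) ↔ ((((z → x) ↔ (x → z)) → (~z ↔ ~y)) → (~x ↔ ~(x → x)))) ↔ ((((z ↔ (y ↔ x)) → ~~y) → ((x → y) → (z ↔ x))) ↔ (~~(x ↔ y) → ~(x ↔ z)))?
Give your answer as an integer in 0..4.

z ↔ x = 2 ↔ 3 = 3
y → z = 1 → 2 = 4
z → (y → z) = 2 → 4 = 4
(z ↔ x) → (z → (y → z)) = 3 → 4 = 4
y ↔ x = 1 ↔ 3 = 2
y ↔ (y ↔ x) = 1 ↔ 2 = 3
y → x = 1 → 3 = 4
(y ↔ (y ↔ x)) ↔ (y → x) = 3 ↔ 4 = 3
((z ↔ x) → (z → (y → z))) ↔ ((y ↔ (y ↔ x)) ↔ (y → x)) = 4 ↔ 3 = 3
z → x = 2 → 3 = 4
x → z = 3 → 2 = 3
(z → x) ↔ (x → z) = 4 ↔ 3 = 3
~z = ~2 = 2
~y = ~1 = 3
~z ↔ ~y = 2 ↔ 3 = 3
((z → x) ↔ (x → z)) → (~z ↔ ~y) = 3 → 3 = 4
~x = ~3 = 1
x → x = 3 → 3 = 4
~(x → x) = ~4 = 0
~x ↔ ~(x → x) = 1 ↔ 0 = 3
(((z → x) ↔ (x → z)) → (~z ↔ ~y)) → (~x ↔ ~(x → x)) = 4 → 3 = 3
(((z ↔ x) → (z → (y → z))) ↔ ((y ↔ (y ↔ x)) ↔ (y → x))) ↔ ((((z → x) ↔ (x → z)) → (~z ↔ ~y)) → (~x ↔ ~(x → x))) = 3 ↔ 3 = 4
y ↔ x = 1 ↔ 3 = 2
z ↔ (y ↔ x) = 2 ↔ 2 = 4
~y = ~1 = 3
~~y = ~3 = 1
(z ↔ (y ↔ x)) → ~~y = 4 → 1 = 1
x → y = 3 → 1 = 2
z ↔ x = 2 ↔ 3 = 3
(x → y) → (z ↔ x) = 2 → 3 = 4
((z ↔ (y ↔ x)) → ~~y) → ((x → y) → (z ↔ x)) = 1 → 4 = 4
x ↔ y = 3 ↔ 1 = 2
~(x ↔ y) = ~2 = 2
~~(x ↔ y) = ~2 = 2
x ↔ z = 3 ↔ 2 = 3
~(x ↔ z) = ~3 = 1
~~(x ↔ y) → ~(x ↔ z) = 2 → 1 = 3
(((z ↔ (y ↔ x)) → ~~y) → ((x → y) → (z ↔ x))) ↔ (~~(x ↔ y) → ~(x ↔ z)) = 4 ↔ 3 = 3
((((z ↔ x) → (z → (y → z))) ↔ ((y ↔ (y ↔ x)) ↔ (y → x))) ↔ ((((z → x) ↔ (x → z)) → (~z ↔ ~y)) → (~x ↔ ~(x → x)))) ↔ ((((z ↔ (y ↔ x)) → ~~y) → ((x → y) → (z ↔ x))) ↔ (~~(x ↔ y) → ~(x ↔ z))) = 4 ↔ 3 = 3

3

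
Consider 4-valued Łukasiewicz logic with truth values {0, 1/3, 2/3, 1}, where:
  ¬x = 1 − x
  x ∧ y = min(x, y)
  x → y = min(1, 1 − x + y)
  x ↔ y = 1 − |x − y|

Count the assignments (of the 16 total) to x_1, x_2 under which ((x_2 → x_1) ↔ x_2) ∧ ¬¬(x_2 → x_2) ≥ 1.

2

x_1 = 0, x_2 = 0 ↦ 0  <
x_1 = 0, x_2 = 1/3 ↦ 2/3  <
x_1 = 0, x_2 = 2/3 ↦ 2/3  <
x_1 = 0, x_2 = 1 ↦ 0  <
x_1 = 1/3, x_2 = 0 ↦ 0  <
x_1 = 1/3, x_2 = 1/3 ↦ 1/3  <
x_1 = 1/3, x_2 = 2/3 ↦ 1  ≥
x_1 = 1/3, x_2 = 1 ↦ 1/3  <
x_1 = 2/3, x_2 = 0 ↦ 0  <
x_1 = 2/3, x_2 = 1/3 ↦ 1/3  <
x_1 = 2/3, x_2 = 2/3 ↦ 2/3  <
x_1 = 2/3, x_2 = 1 ↦ 2/3  <
x_1 = 1, x_2 = 0 ↦ 0  <
x_1 = 1, x_2 = 1/3 ↦ 1/3  <
x_1 = 1, x_2 = 2/3 ↦ 2/3  <
x_1 = 1, x_2 = 1 ↦ 1  ≥
So 2 of the 16 assignments meet the threshold.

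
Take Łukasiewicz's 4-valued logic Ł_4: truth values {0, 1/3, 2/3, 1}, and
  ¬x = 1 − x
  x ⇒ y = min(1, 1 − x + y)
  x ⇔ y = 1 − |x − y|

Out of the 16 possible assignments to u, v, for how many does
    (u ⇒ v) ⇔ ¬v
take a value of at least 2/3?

u = 0, v = 0 ↦ 1  ≥
u = 0, v = 1/3 ↦ 2/3  ≥
u = 0, v = 2/3 ↦ 1/3  <
u = 0, v = 1 ↦ 0  <
u = 1/3, v = 0 ↦ 2/3  ≥
u = 1/3, v = 1/3 ↦ 2/3  ≥
u = 1/3, v = 2/3 ↦ 1/3  <
u = 1/3, v = 1 ↦ 0  <
u = 2/3, v = 0 ↦ 1/3  <
u = 2/3, v = 1/3 ↦ 1  ≥
u = 2/3, v = 2/3 ↦ 1/3  <
u = 2/3, v = 1 ↦ 0  <
u = 1, v = 0 ↦ 0  <
u = 1, v = 1/3 ↦ 2/3  ≥
u = 1, v = 2/3 ↦ 2/3  ≥
u = 1, v = 1 ↦ 0  <
So 7 of the 16 assignments meet the threshold.

7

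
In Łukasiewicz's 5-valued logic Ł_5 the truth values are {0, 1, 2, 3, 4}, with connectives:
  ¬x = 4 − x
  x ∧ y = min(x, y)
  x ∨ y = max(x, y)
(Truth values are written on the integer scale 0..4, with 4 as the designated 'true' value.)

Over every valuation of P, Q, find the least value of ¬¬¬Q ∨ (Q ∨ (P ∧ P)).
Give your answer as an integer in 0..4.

Take P = 0, Q = 2:
¬Q = ¬2 = 2
¬¬Q = ¬2 = 2
¬¬¬Q = ¬2 = 2
P ∧ P = 0 ∧ 0 = 0
Q ∨ (P ∧ P) = 2 ∨ 0 = 2
¬¬¬Q ∨ (Q ∨ (P ∧ P)) = 2 ∨ 2 = 2
No assignment yields a value below 2, so this is the minimum.

2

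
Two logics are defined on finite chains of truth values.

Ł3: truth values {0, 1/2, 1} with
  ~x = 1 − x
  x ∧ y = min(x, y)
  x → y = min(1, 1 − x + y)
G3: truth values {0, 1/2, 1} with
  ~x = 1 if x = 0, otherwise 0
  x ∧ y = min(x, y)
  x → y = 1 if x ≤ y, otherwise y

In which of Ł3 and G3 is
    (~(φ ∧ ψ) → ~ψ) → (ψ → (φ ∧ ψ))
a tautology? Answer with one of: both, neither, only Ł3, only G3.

In Ł3: every assignment gives 1 — tautology.
In G3: at φ = 1/2, ψ = 1 the value is 1/2 — not a tautology.

only Ł3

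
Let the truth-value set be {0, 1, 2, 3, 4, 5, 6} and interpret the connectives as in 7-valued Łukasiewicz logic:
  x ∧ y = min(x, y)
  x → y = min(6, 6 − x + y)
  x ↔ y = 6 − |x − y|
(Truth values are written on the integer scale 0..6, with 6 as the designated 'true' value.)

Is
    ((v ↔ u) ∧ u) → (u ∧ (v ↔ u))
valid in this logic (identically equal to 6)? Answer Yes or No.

Yes

At u = 5, v = 1, for instance:
v ↔ u = 1 ↔ 5 = 2
(v ↔ u) ∧ u = 2 ∧ 5 = 2
u ∧ (v ↔ u) = 5 ∧ 2 = 2
((v ↔ u) ∧ u) → (u ∧ (v ↔ u)) = 2 → 2 = 6
and checking the remaining 48 assignments likewise gives ≥ 6 in every case.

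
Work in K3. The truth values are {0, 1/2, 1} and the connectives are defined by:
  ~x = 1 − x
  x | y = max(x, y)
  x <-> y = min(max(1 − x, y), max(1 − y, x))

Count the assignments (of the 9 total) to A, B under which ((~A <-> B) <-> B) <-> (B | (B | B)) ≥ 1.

A = 0, B = 0 ↦ 0  <
A = 0, B = 1/2 ↦ 1/2  <
A = 0, B = 1 ↦ 1  ≥
A = 1/2, B = 0 ↦ 1/2  <
A = 1/2, B = 1/2 ↦ 1/2  <
A = 1/2, B = 1 ↦ 1/2  <
A = 1, B = 0 ↦ 1  ≥
A = 1, B = 1/2 ↦ 1/2  <
A = 1, B = 1 ↦ 0  <
So 2 of the 9 assignments meet the threshold.

2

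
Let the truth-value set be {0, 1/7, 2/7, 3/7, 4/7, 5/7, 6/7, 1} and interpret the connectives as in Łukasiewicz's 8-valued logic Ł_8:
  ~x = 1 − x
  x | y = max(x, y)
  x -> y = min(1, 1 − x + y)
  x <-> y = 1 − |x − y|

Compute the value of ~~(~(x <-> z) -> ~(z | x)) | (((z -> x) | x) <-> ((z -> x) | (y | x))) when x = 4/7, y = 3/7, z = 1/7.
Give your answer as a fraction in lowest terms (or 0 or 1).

1

x <-> z = 4/7 <-> 1/7 = 4/7
~(x <-> z) = ~4/7 = 3/7
z | x = 1/7 | 4/7 = 4/7
~(z | x) = ~4/7 = 3/7
~(x <-> z) -> ~(z | x) = 3/7 -> 3/7 = 1
~(~(x <-> z) -> ~(z | x)) = ~1 = 0
~~(~(x <-> z) -> ~(z | x)) = ~0 = 1
z -> x = 1/7 -> 4/7 = 1
(z -> x) | x = 1 | 4/7 = 1
z -> x = 1/7 -> 4/7 = 1
y | x = 3/7 | 4/7 = 4/7
(z -> x) | (y | x) = 1 | 4/7 = 1
((z -> x) | x) <-> ((z -> x) | (y | x)) = 1 <-> 1 = 1
~~(~(x <-> z) -> ~(z | x)) | (((z -> x) | x) <-> ((z -> x) | (y | x))) = 1 | 1 = 1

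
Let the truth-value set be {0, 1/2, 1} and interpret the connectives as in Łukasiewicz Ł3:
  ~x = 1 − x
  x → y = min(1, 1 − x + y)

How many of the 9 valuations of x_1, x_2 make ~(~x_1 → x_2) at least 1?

x_1 = 0, x_2 = 0 ↦ 1  ≥
x_1 = 0, x_2 = 1/2 ↦ 1/2  <
x_1 = 0, x_2 = 1 ↦ 0  <
x_1 = 1/2, x_2 = 0 ↦ 1/2  <
x_1 = 1/2, x_2 = 1/2 ↦ 0  <
x_1 = 1/2, x_2 = 1 ↦ 0  <
x_1 = 1, x_2 = 0 ↦ 0  <
x_1 = 1, x_2 = 1/2 ↦ 0  <
x_1 = 1, x_2 = 1 ↦ 0  <
So 1 of the 9 assignments meets the threshold.

1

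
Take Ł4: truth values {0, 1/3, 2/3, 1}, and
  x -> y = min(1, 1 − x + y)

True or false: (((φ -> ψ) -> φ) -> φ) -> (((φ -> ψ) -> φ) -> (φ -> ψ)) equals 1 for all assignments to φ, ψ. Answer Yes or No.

Counterexample: take φ = 2/3, ψ = 0.
φ -> ψ = 2/3 -> 0 = 1/3
(φ -> ψ) -> φ = 1/3 -> 2/3 = 1
((φ -> ψ) -> φ) -> φ = 1 -> 2/3 = 2/3
φ -> ψ = 2/3 -> 0 = 1/3
(φ -> ψ) -> φ = 1/3 -> 2/3 = 1
φ -> ψ = 2/3 -> 0 = 1/3
((φ -> ψ) -> φ) -> (φ -> ψ) = 1 -> 1/3 = 1/3
(((φ -> ψ) -> φ) -> φ) -> (((φ -> ψ) -> φ) -> (φ -> ψ)) = 2/3 -> 1/3 = 2/3
This gives 2/3 ≠ 1.

No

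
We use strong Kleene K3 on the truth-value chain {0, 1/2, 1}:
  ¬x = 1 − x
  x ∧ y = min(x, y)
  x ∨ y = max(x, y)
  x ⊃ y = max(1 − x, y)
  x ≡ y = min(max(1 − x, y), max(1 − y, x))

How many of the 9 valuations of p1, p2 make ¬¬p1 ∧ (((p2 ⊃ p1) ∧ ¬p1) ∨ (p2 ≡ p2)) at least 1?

p1 = 0, p2 = 0 ↦ 0  <
p1 = 0, p2 = 1/2 ↦ 0  <
p1 = 0, p2 = 1 ↦ 0  <
p1 = 1/2, p2 = 0 ↦ 1/2  <
p1 = 1/2, p2 = 1/2 ↦ 1/2  <
p1 = 1/2, p2 = 1 ↦ 1/2  <
p1 = 1, p2 = 0 ↦ 1  ≥
p1 = 1, p2 = 1/2 ↦ 1/2  <
p1 = 1, p2 = 1 ↦ 1  ≥
So 2 of the 9 assignments meet the threshold.

2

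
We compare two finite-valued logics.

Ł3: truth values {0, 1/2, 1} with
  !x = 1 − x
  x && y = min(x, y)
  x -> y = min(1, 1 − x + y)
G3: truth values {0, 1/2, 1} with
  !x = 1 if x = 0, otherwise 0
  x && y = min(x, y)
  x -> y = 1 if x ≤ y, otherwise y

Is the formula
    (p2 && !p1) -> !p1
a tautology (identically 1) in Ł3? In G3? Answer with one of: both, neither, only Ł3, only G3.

both

In Ł3: every assignment gives 1 — tautology.
In G3: every assignment gives 1 — tautology.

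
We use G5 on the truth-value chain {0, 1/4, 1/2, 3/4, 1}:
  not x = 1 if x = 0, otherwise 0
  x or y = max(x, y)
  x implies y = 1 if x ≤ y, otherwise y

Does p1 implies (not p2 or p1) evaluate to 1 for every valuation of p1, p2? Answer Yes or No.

At p1 = 0, p2 = 1/4, for instance:
not p2 = not 1/4 = 0
not p2 or p1 = 0 or 0 = 0
p1 implies (not p2 or p1) = 0 implies 0 = 1
and checking the remaining 24 assignments likewise gives ≥ 1 in every case.

Yes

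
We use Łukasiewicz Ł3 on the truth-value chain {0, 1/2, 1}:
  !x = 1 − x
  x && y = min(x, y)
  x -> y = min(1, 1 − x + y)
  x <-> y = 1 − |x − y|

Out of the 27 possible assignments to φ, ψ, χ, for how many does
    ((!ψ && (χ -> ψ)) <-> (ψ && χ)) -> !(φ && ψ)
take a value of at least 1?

20

value 1: 20 assignments (counts)
value 1/2: 6 assignments
value 0: 1 assignment
So 20 of the 27 assignments meet the threshold.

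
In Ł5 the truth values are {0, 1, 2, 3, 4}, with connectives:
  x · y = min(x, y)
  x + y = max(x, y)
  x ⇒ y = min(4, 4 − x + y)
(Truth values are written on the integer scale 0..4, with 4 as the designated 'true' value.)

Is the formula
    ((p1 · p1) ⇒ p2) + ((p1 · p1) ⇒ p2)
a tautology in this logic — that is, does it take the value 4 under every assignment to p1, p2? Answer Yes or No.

Counterexample: take p1 = 1, p2 = 0.
p1 · p1 = 1 · 1 = 1
(p1 · p1) ⇒ p2 = 1 ⇒ 0 = 3
p1 · p1 = 1 · 1 = 1
(p1 · p1) ⇒ p2 = 1 ⇒ 0 = 3
((p1 · p1) ⇒ p2) + ((p1 · p1) ⇒ p2) = 3 + 3 = 3
This gives 3 ≠ 4.

No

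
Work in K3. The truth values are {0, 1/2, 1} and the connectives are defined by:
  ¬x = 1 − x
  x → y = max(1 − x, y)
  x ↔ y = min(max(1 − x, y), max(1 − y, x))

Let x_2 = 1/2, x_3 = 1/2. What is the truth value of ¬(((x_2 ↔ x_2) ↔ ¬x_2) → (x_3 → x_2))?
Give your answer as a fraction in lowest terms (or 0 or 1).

1/2

x_2 ↔ x_2 = 1/2 ↔ 1/2 = 1/2
¬x_2 = ¬1/2 = 1/2
(x_2 ↔ x_2) ↔ ¬x_2 = 1/2 ↔ 1/2 = 1/2
x_3 → x_2 = 1/2 → 1/2 = 1/2
((x_2 ↔ x_2) ↔ ¬x_2) → (x_3 → x_2) = 1/2 → 1/2 = 1/2
¬(((x_2 ↔ x_2) ↔ ¬x_2) → (x_3 → x_2)) = ¬1/2 = 1/2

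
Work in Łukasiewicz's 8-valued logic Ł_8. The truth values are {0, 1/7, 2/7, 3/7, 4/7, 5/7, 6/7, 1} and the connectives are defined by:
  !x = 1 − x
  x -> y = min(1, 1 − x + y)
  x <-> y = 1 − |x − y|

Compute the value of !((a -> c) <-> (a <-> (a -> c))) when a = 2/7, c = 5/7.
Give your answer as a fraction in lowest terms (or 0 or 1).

5/7

a -> c = 2/7 -> 5/7 = 1
a -> c = 2/7 -> 5/7 = 1
a <-> (a -> c) = 2/7 <-> 1 = 2/7
(a -> c) <-> (a <-> (a -> c)) = 1 <-> 2/7 = 2/7
!((a -> c) <-> (a <-> (a -> c))) = !2/7 = 5/7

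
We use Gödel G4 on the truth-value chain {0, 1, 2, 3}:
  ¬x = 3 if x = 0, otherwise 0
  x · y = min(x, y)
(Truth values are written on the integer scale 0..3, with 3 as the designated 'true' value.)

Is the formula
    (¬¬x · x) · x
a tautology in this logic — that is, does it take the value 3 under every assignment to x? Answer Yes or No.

Counterexample: take x = 0.
¬x = ¬0 = 3
¬¬x = ¬3 = 0
¬¬x · x = 0 · 0 = 0
(¬¬x · x) · x = 0 · 0 = 0
This gives 0 ≠ 3.

No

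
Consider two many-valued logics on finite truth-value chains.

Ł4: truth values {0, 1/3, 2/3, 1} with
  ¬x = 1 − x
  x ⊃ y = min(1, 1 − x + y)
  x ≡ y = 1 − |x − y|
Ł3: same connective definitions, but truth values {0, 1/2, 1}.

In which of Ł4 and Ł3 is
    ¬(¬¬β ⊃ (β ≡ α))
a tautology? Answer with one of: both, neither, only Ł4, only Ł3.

In Ł4: at α = 0, β = 0 the value is 0 — not a tautology.
In Ł3: at α = 0, β = 0 the value is 0 — not a tautology.

neither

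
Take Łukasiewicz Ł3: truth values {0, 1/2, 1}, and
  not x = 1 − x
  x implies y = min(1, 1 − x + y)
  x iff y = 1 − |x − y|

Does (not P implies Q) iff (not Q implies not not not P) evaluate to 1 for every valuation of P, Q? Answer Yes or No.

Counterexample: take P = 0, Q = 0.
not P = not 0 = 1
not P implies Q = 1 implies 0 = 0
not Q = not 0 = 1
not P = not 0 = 1
not not P = not 1 = 0
not not not P = not 0 = 1
not Q implies not not not P = 1 implies 1 = 1
(not P implies Q) iff (not Q implies not not not P) = 0 iff 1 = 0
This gives 0 ≠ 1.

No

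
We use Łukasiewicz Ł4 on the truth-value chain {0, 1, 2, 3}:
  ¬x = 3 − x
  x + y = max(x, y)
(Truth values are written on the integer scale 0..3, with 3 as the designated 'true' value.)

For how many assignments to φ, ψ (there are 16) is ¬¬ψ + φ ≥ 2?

φ = 0, ψ = 0 ↦ 0  <
φ = 0, ψ = 1 ↦ 1  <
φ = 0, ψ = 2 ↦ 2  ≥
φ = 0, ψ = 3 ↦ 3  ≥
φ = 1, ψ = 0 ↦ 1  <
φ = 1, ψ = 1 ↦ 1  <
φ = 1, ψ = 2 ↦ 2  ≥
φ = 1, ψ = 3 ↦ 3  ≥
φ = 2, ψ = 0 ↦ 2  ≥
φ = 2, ψ = 1 ↦ 2  ≥
φ = 2, ψ = 2 ↦ 2  ≥
φ = 2, ψ = 3 ↦ 3  ≥
φ = 3, ψ = 0 ↦ 3  ≥
φ = 3, ψ = 1 ↦ 3  ≥
φ = 3, ψ = 2 ↦ 3  ≥
φ = 3, ψ = 3 ↦ 3  ≥
So 12 of the 16 assignments meet the threshold.

12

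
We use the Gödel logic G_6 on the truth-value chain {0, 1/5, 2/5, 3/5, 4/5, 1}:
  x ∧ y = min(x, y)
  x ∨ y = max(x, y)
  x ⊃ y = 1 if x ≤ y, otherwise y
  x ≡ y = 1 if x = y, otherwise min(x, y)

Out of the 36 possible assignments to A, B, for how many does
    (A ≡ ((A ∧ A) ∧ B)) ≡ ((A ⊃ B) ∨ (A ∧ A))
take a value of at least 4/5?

22

value 1: 21 assignments (counts)
value 4/5: 1 assignment (counts)
value 3/5: 2 assignments
value 2/5: 3 assignments
value 1/5: 4 assignments
value 0: 5 assignments
So 22 of the 36 assignments meet the threshold.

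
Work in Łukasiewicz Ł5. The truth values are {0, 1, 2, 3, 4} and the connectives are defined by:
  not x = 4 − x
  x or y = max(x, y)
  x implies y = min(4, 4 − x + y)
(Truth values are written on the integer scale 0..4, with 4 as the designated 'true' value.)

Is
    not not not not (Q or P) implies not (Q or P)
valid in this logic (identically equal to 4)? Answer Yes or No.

No

Counterexample: take P = 0, Q = 3.
Q or P = 3 or 0 = 3
not (Q or P) = not 3 = 1
not not (Q or P) = not 1 = 3
not not not (Q or P) = not 3 = 1
not not not not (Q or P) = not 1 = 3
Q or P = 3 or 0 = 3
not (Q or P) = not 3 = 1
not not not not (Q or P) implies not (Q or P) = 3 implies 1 = 2
This gives 2 ≠ 4.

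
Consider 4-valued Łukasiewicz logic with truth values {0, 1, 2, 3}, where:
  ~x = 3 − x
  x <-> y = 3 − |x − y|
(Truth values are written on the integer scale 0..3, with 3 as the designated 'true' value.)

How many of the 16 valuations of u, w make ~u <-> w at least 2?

10

u = 0, w = 0 ↦ 0  <
u = 0, w = 1 ↦ 1  <
u = 0, w = 2 ↦ 2  ≥
u = 0, w = 3 ↦ 3  ≥
u = 1, w = 0 ↦ 1  <
u = 1, w = 1 ↦ 2  ≥
u = 1, w = 2 ↦ 3  ≥
u = 1, w = 3 ↦ 2  ≥
u = 2, w = 0 ↦ 2  ≥
u = 2, w = 1 ↦ 3  ≥
u = 2, w = 2 ↦ 2  ≥
u = 2, w = 3 ↦ 1  <
u = 3, w = 0 ↦ 3  ≥
u = 3, w = 1 ↦ 2  ≥
u = 3, w = 2 ↦ 1  <
u = 3, w = 3 ↦ 0  <
So 10 of the 16 assignments meet the threshold.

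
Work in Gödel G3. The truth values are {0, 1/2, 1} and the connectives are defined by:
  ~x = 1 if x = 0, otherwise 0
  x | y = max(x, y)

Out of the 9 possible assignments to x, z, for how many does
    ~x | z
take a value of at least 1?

5

x = 0, z = 0 ↦ 1  ≥
x = 0, z = 1/2 ↦ 1  ≥
x = 0, z = 1 ↦ 1  ≥
x = 1/2, z = 0 ↦ 0  <
x = 1/2, z = 1/2 ↦ 1/2  <
x = 1/2, z = 1 ↦ 1  ≥
x = 1, z = 0 ↦ 0  <
x = 1, z = 1/2 ↦ 1/2  <
x = 1, z = 1 ↦ 1  ≥
So 5 of the 9 assignments meet the threshold.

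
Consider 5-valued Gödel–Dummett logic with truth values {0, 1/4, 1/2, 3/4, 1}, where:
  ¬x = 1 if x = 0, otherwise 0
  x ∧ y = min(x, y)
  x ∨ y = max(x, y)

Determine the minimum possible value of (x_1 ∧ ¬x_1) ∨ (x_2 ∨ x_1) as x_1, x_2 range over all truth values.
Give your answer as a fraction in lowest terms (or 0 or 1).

Take x_1 = 0, x_2 = 0:
¬x_1 = ¬0 = 1
x_1 ∧ ¬x_1 = 0 ∧ 1 = 0
x_2 ∨ x_1 = 0 ∨ 0 = 0
(x_1 ∧ ¬x_1) ∨ (x_2 ∨ x_1) = 0 ∨ 0 = 0
No assignment yields a value below 0, so this is the minimum.

0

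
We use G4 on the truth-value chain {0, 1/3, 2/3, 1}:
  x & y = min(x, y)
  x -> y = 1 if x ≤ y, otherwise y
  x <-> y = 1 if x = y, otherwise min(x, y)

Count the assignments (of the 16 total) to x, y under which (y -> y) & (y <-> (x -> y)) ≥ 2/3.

13

x = 0, y = 0 ↦ 0  <
x = 0, y = 1/3 ↦ 1/3  <
x = 0, y = 2/3 ↦ 2/3  ≥
x = 0, y = 1 ↦ 1  ≥
x = 1/3, y = 0 ↦ 1  ≥
x = 1/3, y = 1/3 ↦ 1/3  <
x = 1/3, y = 2/3 ↦ 2/3  ≥
x = 1/3, y = 1 ↦ 1  ≥
x = 2/3, y = 0 ↦ 1  ≥
x = 2/3, y = 1/3 ↦ 1  ≥
x = 2/3, y = 2/3 ↦ 2/3  ≥
x = 2/3, y = 1 ↦ 1  ≥
x = 1, y = 0 ↦ 1  ≥
x = 1, y = 1/3 ↦ 1  ≥
x = 1, y = 2/3 ↦ 1  ≥
x = 1, y = 1 ↦ 1  ≥
So 13 of the 16 assignments meet the threshold.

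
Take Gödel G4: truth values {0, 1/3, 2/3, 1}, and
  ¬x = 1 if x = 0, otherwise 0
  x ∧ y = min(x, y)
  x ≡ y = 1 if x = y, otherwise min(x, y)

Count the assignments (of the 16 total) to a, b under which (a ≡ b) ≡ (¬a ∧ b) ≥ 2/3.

3

a = 0, b = 0 ↦ 0  <
a = 0, b = 1/3 ↦ 0  <
a = 0, b = 2/3 ↦ 0  <
a = 0, b = 1 ↦ 0  <
a = 1/3, b = 0 ↦ 1  ≥
a = 1/3, b = 1/3 ↦ 0  <
a = 1/3, b = 2/3 ↦ 0  <
a = 1/3, b = 1 ↦ 0  <
a = 2/3, b = 0 ↦ 1  ≥
a = 2/3, b = 1/3 ↦ 0  <
a = 2/3, b = 2/3 ↦ 0  <
a = 2/3, b = 1 ↦ 0  <
a = 1, b = 0 ↦ 1  ≥
a = 1, b = 1/3 ↦ 0  <
a = 1, b = 2/3 ↦ 0  <
a = 1, b = 1 ↦ 0  <
So 3 of the 16 assignments meet the threshold.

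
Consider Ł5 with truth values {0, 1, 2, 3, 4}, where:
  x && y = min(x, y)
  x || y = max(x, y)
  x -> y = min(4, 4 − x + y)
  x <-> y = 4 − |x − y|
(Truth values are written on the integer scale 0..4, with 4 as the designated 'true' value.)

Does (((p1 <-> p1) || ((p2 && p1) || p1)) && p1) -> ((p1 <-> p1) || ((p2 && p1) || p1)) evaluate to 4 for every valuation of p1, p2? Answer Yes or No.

Yes

At p1 = 1, p2 = 2, for instance:
p1 <-> p1 = 1 <-> 1 = 4
p2 && p1 = 2 && 1 = 1
(p2 && p1) || p1 = 1 || 1 = 1
(p1 <-> p1) || ((p2 && p1) || p1) = 4 || 1 = 4
((p1 <-> p1) || ((p2 && p1) || p1)) && p1 = 4 && 1 = 1
(((p1 <-> p1) || ((p2 && p1) || p1)) && p1) -> ((p1 <-> p1) || ((p2 && p1) || p1)) = 1 -> 4 = 4
and checking the remaining 24 assignments likewise gives ≥ 4 in every case.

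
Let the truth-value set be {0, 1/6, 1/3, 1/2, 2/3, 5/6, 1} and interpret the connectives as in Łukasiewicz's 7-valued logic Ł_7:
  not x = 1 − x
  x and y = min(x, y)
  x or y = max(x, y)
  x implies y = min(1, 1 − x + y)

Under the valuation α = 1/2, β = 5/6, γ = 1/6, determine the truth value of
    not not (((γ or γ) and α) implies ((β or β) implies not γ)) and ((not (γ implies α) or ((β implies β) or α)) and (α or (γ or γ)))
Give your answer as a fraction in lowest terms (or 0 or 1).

1/2

γ or γ = 1/6 or 1/6 = 1/6
(γ or γ) and α = 1/6 and 1/2 = 1/6
β or β = 5/6 or 5/6 = 5/6
not γ = not 1/6 = 5/6
(β or β) implies not γ = 5/6 implies 5/6 = 1
((γ or γ) and α) implies ((β or β) implies not γ) = 1/6 implies 1 = 1
not (((γ or γ) and α) implies ((β or β) implies not γ)) = not 1 = 0
not not (((γ or γ) and α) implies ((β or β) implies not γ)) = not 0 = 1
γ implies α = 1/6 implies 1/2 = 1
not (γ implies α) = not 1 = 0
β implies β = 5/6 implies 5/6 = 1
(β implies β) or α = 1 or 1/2 = 1
not (γ implies α) or ((β implies β) or α) = 0 or 1 = 1
γ or γ = 1/6 or 1/6 = 1/6
α or (γ or γ) = 1/2 or 1/6 = 1/2
(not (γ implies α) or ((β implies β) or α)) and (α or (γ or γ)) = 1 and 1/2 = 1/2
not not (((γ or γ) and α) implies ((β or β) implies not γ)) and ((not (γ implies α) or ((β implies β) or α)) and (α or (γ or γ))) = 1 and 1/2 = 1/2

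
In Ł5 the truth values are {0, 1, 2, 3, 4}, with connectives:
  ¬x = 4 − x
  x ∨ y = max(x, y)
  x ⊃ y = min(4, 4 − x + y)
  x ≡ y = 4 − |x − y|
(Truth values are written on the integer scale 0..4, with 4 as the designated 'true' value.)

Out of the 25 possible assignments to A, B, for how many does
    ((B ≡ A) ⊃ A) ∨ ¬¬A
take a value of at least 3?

value 4: 13 assignments (counts)
value 3: 5 assignments (counts)
value 2: 4 assignments
value 1: 2 assignments
value 0: 1 assignment
So 18 of the 25 assignments meet the threshold.

18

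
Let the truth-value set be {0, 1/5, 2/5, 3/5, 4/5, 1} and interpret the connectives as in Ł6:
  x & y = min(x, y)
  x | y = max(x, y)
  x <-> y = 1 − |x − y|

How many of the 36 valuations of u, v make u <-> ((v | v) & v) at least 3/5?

24

value 1: 6 assignments (counts)
value 4/5: 10 assignments (counts)
value 3/5: 8 assignments (counts)
value 2/5: 6 assignments
value 1/5: 4 assignments
value 0: 2 assignments
So 24 of the 36 assignments meet the threshold.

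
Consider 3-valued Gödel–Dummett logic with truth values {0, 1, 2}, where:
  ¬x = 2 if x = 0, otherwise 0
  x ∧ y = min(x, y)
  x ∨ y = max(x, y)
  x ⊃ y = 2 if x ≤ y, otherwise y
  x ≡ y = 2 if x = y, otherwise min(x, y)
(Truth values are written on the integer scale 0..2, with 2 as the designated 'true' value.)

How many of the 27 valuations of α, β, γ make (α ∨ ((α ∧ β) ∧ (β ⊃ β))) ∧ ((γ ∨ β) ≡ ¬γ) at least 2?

1

value 2: 1 assignment (counts)
value 1: 3 assignments
value 0: 23 assignments
So 1 of the 27 assignments meets the threshold.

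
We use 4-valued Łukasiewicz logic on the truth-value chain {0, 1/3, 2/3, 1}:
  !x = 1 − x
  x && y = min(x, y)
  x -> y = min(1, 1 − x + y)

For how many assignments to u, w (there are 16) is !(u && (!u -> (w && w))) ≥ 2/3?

u = 0, w = 0 ↦ 1  ≥
u = 0, w = 1/3 ↦ 1  ≥
u = 0, w = 2/3 ↦ 1  ≥
u = 0, w = 1 ↦ 1  ≥
u = 1/3, w = 0 ↦ 2/3  ≥
u = 1/3, w = 1/3 ↦ 2/3  ≥
u = 1/3, w = 2/3 ↦ 2/3  ≥
u = 1/3, w = 1 ↦ 2/3  ≥
u = 2/3, w = 0 ↦ 1/3  <
u = 2/3, w = 1/3 ↦ 1/3  <
u = 2/3, w = 2/3 ↦ 1/3  <
u = 2/3, w = 1 ↦ 1/3  <
u = 1, w = 0 ↦ 0  <
u = 1, w = 1/3 ↦ 0  <
u = 1, w = 2/3 ↦ 0  <
u = 1, w = 1 ↦ 0  <
So 8 of the 16 assignments meet the threshold.

8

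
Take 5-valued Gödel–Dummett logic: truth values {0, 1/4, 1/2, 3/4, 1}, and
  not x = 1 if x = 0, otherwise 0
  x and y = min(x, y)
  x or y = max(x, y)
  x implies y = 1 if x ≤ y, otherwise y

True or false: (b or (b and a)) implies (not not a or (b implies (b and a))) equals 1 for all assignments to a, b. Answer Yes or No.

Counterexample: take a = 0, b = 1/4.
b and a = 1/4 and 0 = 0
b or (b and a) = 1/4 or 0 = 1/4
not a = not 0 = 1
not not a = not 1 = 0
b and a = 1/4 and 0 = 0
b implies (b and a) = 1/4 implies 0 = 0
not not a or (b implies (b and a)) = 0 or 0 = 0
(b or (b and a)) implies (not not a or (b implies (b and a))) = 1/4 implies 0 = 0
This gives 0 ≠ 1.

No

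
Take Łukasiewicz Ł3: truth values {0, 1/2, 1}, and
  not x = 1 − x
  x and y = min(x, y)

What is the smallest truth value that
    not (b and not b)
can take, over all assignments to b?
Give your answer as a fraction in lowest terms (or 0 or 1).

Take b = 1/2:
not b = not 1/2 = 1/2
b and not b = 1/2 and 1/2 = 1/2
not (b and not b) = not 1/2 = 1/2
No assignment yields a value below 1/2, so this is the minimum.

1/2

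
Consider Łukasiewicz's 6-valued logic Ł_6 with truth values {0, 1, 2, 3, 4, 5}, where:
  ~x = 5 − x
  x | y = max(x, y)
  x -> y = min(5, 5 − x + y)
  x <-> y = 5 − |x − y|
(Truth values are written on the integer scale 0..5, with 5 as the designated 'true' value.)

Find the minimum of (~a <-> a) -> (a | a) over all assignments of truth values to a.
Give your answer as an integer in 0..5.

3

Take a = 2:
~a = ~2 = 3
~a <-> a = 3 <-> 2 = 4
a | a = 2 | 2 = 2
(~a <-> a) -> (a | a) = 4 -> 2 = 3
No assignment yields a value below 3, so this is the minimum.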